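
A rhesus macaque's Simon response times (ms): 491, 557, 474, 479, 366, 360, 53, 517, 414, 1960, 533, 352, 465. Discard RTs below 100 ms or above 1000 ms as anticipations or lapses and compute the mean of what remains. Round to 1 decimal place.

455.3 ms

Excluded: 53, 1960
Retained (n=11): Σ = 5008
Mean = 5008/11 = 455.2727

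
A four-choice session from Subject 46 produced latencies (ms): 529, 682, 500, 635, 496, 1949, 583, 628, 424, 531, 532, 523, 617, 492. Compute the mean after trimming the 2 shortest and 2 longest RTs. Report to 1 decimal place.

Sorted: 424, 492, 496, 500, 523, 529, 531, 532, 583, 617, 628, 635, 682, 1949
Drop lowest 2 (424, 492) and highest 2 (682, 1949)
Remaining (n=10): Σ = 5574, mean = 5574/10 = 557.400

557.4 ms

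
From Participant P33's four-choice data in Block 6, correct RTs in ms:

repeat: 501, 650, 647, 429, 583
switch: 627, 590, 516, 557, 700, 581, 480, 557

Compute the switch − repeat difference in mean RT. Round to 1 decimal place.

M(repeat) = 2810/5 = 562.000
M(switch) = 4608/8 = 576.000
Difference = 576.000 − 562.000 = 14.000 ms

14.0 ms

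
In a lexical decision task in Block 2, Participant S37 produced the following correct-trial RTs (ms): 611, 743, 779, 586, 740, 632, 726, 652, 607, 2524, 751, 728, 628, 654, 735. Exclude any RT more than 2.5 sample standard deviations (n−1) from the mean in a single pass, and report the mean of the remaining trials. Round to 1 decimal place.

683.7 ms

n = 15, ΣRT = 12096, M = 806.400
Σ(x−M)² = 3215931.60; s = √(3215931.60/14) = 479.280
Cutoffs: 806.400 ± 2.5·479.280 → [-391.8, 2004.6]
Outside: 2524 → excluded.
Retained (n=14): Σ = 9572, mean = 9572/14 = 683.714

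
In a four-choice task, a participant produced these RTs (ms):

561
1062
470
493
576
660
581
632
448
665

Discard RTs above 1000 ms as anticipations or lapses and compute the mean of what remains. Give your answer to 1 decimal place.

Excluded: 1062
Retained (n=9): Σ = 5086
Mean = 5086/9 = 565.1111

565.1 ms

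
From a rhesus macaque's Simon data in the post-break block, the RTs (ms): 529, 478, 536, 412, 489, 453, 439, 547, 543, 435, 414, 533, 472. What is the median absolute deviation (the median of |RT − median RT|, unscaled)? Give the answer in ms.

51 ms

Sorted: 412, 414, 435, 439, 453, 472, 478, 489, 529, 533, 536, 543, 547 → median = 478
|x − 478|: 51, 0, 58, 66, 11, 25, 39, 69, 65, 43, 64, 55, 6
Sorted deviations: 0, 6, 11, 25, 39, 43, 51, 55, 58, 64, 65, 66, 69 → MAD = 51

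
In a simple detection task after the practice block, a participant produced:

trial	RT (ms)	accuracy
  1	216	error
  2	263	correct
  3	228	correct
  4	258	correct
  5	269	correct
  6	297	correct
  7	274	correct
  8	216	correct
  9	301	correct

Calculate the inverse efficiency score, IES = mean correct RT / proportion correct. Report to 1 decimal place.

Correct trials (n=8): 263, 228, 258, 269, 297, 274, 216, 301
Mean correct RT = 2106/8 = 263.2500 ms
Proportion correct = 8/9
IES = 263.2500 / (8/9) = 296.156 ms

296.2 ms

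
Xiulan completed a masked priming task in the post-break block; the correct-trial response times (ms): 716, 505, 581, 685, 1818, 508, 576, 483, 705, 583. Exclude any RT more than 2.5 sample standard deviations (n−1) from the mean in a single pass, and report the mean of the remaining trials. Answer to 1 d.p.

593.6 ms

n = 10, ΣRT = 7160, M = 716.000
Σ(x−M)² = 1413074.00; s = √(1413074.00/9) = 396.243
Cutoffs: 716.000 ± 2.5·396.243 → [-274.6, 1706.6]
Outside: 1818 → excluded.
Retained (n=9): Σ = 5342, mean = 5342/9 = 593.556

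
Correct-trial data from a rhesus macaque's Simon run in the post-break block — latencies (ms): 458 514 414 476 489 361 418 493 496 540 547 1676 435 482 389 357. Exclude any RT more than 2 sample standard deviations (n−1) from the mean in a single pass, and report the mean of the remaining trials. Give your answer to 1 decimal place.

457.9 ms

n = 16, ΣRT = 8545, M = 534.062
Σ(x−M)² = 1441702.94; s = √(1441702.94/15) = 310.022
Cutoffs: 534.062 ± 2·310.022 → [-86.0, 1154.1]
Outside: 1676 → excluded.
Retained (n=15): Σ = 6869, mean = 6869/15 = 457.933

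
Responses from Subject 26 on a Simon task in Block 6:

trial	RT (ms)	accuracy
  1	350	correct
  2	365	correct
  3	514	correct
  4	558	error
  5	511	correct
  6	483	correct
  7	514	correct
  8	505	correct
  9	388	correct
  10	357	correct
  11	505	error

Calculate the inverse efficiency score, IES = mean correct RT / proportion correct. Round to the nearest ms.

541 ms

Correct trials (n=9): 350, 365, 514, 511, 483, 514, 505, 388, 357
Mean correct RT = 3987/9 = 443.0000 ms
Proportion correct = 9/11
IES = 443.0000 / (9/11) = 541.444 ms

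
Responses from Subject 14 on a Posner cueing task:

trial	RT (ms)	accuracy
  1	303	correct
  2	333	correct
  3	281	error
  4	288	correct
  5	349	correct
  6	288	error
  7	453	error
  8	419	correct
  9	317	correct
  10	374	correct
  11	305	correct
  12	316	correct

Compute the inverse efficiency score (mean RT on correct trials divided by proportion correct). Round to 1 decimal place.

445.0 ms

Correct trials (n=9): 303, 333, 288, 349, 419, 317, 374, 305, 316
Mean correct RT = 3004/9 = 333.7778 ms
Proportion correct = 9/12
IES = 333.7778 / (9/12) = 445.037 ms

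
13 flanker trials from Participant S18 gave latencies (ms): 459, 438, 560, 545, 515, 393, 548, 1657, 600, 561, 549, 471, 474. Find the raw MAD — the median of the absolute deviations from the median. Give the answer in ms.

55 ms

Sorted: 393, 438, 459, 471, 474, 515, 545, 548, 549, 560, 561, 600, 1657 → median = 545
|x − 545|: 86, 107, 15, 0, 30, 152, 3, 1112, 55, 16, 4, 74, 71
Sorted deviations: 0, 3, 4, 15, 16, 30, 55, 71, 74, 86, 107, 152, 1112 → MAD = 55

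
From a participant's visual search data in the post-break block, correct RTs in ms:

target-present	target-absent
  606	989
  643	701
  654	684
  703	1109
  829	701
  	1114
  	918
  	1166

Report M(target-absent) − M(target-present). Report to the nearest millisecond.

236 ms

M(target-present) = 3435/5 = 687.000
M(target-absent) = 7382/8 = 922.750
Difference = 922.750 − 687.000 = 235.750 ms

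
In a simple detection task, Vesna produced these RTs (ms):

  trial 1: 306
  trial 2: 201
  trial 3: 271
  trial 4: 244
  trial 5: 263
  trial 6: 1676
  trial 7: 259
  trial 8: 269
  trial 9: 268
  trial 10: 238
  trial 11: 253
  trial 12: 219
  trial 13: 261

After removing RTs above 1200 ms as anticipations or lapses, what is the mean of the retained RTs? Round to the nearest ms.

Excluded: 1676
Retained (n=12): Σ = 3052
Mean = 3052/12 = 254.3333

254 ms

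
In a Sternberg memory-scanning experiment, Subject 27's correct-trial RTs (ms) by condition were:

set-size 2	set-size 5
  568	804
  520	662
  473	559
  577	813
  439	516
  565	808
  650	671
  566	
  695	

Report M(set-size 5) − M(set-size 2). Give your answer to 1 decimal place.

129.0 ms

M(set-size 2) = 5053/9 = 561.444
M(set-size 5) = 4833/7 = 690.429
Difference = 690.429 − 561.444 = 128.984 ms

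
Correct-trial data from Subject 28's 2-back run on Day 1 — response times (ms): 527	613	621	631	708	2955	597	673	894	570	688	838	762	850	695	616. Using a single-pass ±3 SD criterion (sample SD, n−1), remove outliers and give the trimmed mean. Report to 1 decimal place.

n = 16, ΣRT = 13238, M = 827.375
Σ(x−M)² = 4992485.75; s = √(4992485.75/15) = 576.916
Cutoffs: 827.375 ± 3·576.916 → [-903.4, 2558.1]
Outside: 2955 → excluded.
Retained (n=15): Σ = 10283, mean = 10283/15 = 685.533

685.5 ms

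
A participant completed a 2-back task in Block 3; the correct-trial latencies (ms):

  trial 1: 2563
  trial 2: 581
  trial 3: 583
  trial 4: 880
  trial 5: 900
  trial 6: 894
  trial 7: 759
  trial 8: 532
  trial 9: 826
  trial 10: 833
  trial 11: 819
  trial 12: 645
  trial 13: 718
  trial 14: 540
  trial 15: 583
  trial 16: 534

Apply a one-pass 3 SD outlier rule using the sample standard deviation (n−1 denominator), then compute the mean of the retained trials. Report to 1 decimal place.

n = 16, ΣRT = 13190, M = 824.375
Σ(x−M)² = 3510773.75; s = √(3510773.75/15) = 483.789
Cutoffs: 824.375 ± 3·483.789 → [-627.0, 2275.7]
Outside: 2563 → excluded.
Retained (n=15): Σ = 10627, mean = 10627/15 = 708.467

708.5 ms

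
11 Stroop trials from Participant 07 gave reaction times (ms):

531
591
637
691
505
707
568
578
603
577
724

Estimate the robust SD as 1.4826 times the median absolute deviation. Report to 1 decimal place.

68.2 ms

Sorted: 505, 531, 568, 577, 578, 591, 603, 637, 691, 707, 724 → median = 591
|x − 591| sorted: 0, 12, 13, 14, 23, 46, 60, 86, 100, 116, 133 → MAD = 46
Robust SD ≈ 1.4826 × 46 = 68.200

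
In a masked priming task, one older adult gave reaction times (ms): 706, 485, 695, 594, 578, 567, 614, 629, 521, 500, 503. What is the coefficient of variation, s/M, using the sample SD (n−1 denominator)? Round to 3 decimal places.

0.131

n = 11, Σ = 6392, M = 581.0909
Σ(x−M)² = 57848.909; s = √(57848.909/10) = 76.0585
CV = 76.0585 / 581.0909 = 0.13089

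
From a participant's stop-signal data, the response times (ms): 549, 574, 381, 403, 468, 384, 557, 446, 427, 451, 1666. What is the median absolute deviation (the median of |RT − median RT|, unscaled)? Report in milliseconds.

67 ms

Sorted: 381, 384, 403, 427, 446, 451, 468, 549, 557, 574, 1666 → median = 451
|x − 451|: 98, 123, 70, 48, 17, 67, 106, 5, 24, 0, 1215
Sorted deviations: 0, 5, 17, 24, 48, 67, 70, 98, 106, 123, 1215 → MAD = 67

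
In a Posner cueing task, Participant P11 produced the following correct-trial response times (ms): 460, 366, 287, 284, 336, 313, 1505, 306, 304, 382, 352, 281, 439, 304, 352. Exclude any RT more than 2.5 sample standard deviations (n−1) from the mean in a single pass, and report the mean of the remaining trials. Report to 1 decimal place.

340.4 ms

n = 15, ΣRT = 6271, M = 418.067
Σ(x−M)² = 1306656.93; s = √(1306656.93/14) = 305.504
Cutoffs: 418.067 ± 2.5·305.504 → [-345.7, 1181.8]
Outside: 1505 → excluded.
Retained (n=14): Σ = 4766, mean = 4766/14 = 340.429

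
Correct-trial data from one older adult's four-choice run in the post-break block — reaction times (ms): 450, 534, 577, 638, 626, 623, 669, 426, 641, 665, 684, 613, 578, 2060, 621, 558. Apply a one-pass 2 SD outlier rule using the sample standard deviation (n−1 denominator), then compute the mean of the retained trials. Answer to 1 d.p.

n = 16, ΣRT = 10963, M = 685.188
Σ(x−M)² = 2096380.44; s = √(2096380.44/15) = 373.843
Cutoffs: 685.188 ± 2·373.843 → [-62.5, 1432.9]
Outside: 2060 → excluded.
Retained (n=15): Σ = 8903, mean = 8903/15 = 593.533

593.5 ms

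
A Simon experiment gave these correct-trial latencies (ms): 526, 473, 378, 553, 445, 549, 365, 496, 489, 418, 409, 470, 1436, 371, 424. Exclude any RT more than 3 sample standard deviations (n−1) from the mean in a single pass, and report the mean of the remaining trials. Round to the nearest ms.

n = 15, ΣRT = 7802, M = 520.133
Σ(x−M)² = 951223.73; s = √(951223.73/14) = 260.662
Cutoffs: 520.133 ± 3·260.662 → [-261.9, 1302.1]
Outside: 1436 → excluded.
Retained (n=14): Σ = 6366, mean = 6366/14 = 454.714

455 ms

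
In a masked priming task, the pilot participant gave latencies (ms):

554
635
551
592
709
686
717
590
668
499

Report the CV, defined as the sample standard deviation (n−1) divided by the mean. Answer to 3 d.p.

n = 10, Σ = 6201, M = 620.1000
Σ(x−M)² = 49656.900; s = √(49656.900/9) = 74.2794
CV = 74.2794 / 620.1000 = 0.11979

0.120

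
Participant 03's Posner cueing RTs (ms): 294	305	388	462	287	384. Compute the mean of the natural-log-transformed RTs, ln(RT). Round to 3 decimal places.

ln(RT): 5.6836, 5.7203, 5.9610, 6.1356, 5.6595, 5.9506
Σ ln(RT) = 35.1106
Mean = 35.1106/6 = 5.85176

5.852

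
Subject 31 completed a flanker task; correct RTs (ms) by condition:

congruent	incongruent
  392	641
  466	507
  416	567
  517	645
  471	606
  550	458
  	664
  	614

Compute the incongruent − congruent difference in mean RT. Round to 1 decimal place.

119.1 ms

M(congruent) = 2812/6 = 468.667
M(incongruent) = 4702/8 = 587.750
Difference = 587.750 − 468.667 = 119.083 ms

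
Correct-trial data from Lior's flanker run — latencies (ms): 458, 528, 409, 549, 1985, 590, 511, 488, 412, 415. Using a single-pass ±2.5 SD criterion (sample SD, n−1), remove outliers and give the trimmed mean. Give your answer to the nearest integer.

484 ms

n = 10, ΣRT = 6345, M = 634.500
Σ(x−M)² = 2060886.50; s = √(2060886.50/9) = 478.526
Cutoffs: 634.500 ± 2.5·478.526 → [-561.8, 1830.8]
Outside: 1985 → excluded.
Retained (n=9): Σ = 4360, mean = 4360/9 = 484.444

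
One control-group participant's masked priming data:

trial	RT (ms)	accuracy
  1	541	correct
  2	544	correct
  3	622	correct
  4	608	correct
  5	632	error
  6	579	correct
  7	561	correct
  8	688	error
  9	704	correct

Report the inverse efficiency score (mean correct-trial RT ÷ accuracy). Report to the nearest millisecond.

764 ms

Correct trials (n=7): 541, 544, 622, 608, 579, 561, 704
Mean correct RT = 4159/7 = 594.1429 ms
Proportion correct = 7/9
IES = 594.1429 / (7/9) = 763.898 ms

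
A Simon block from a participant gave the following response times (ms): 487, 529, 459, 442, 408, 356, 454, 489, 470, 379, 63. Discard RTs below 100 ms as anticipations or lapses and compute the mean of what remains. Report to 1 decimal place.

447.3 ms

Excluded: 63
Retained (n=10): Σ = 4473
Mean = 4473/10 = 447.3000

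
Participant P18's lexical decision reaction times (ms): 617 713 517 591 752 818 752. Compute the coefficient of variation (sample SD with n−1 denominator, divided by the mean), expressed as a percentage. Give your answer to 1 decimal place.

15.8%

n = 7, Σ = 4760, M = 680.0000
Σ(x−M)² = 68960.000; s = √(68960.000/6) = 107.2070
CV = 107.2070 / 680.0000 = 0.15766 = 15.766%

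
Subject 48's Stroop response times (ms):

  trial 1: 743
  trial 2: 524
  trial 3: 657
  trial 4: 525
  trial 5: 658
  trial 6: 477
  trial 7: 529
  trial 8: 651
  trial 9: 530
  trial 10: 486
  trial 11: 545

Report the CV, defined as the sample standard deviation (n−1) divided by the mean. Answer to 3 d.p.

n = 11, Σ = 6325, M = 575.0000
Σ(x−M)² = 75280.000; s = √(75280.000/10) = 86.7640
CV = 86.7640 / 575.0000 = 0.15089

0.151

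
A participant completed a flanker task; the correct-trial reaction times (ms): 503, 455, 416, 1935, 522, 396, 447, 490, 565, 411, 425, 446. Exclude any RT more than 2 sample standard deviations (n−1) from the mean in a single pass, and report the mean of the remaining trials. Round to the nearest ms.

n = 12, ΣRT = 7011, M = 584.250
Σ(x−M)² = 2018034.25; s = √(2018034.25/11) = 428.320
Cutoffs: 584.250 ± 2·428.320 → [-272.4, 1440.9]
Outside: 1935 → excluded.
Retained (n=11): Σ = 5076, mean = 5076/11 = 461.455

461 ms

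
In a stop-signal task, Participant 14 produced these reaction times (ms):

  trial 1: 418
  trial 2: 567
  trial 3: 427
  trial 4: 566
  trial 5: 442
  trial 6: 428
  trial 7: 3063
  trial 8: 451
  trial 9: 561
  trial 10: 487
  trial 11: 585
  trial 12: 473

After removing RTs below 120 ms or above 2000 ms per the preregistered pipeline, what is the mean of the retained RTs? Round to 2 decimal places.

Excluded: 3063
Retained (n=11): Σ = 5405
Mean = 5405/11 = 491.3636

491.36 ms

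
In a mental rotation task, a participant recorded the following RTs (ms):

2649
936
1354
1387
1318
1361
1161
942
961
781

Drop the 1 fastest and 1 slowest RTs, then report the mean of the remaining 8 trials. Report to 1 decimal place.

Sorted: 781, 936, 942, 961, 1161, 1318, 1354, 1361, 1387, 2649
Drop lowest 1 (781) and highest 1 (2649)
Remaining (n=8): Σ = 9420, mean = 9420/8 = 1177.500

1177.5 ms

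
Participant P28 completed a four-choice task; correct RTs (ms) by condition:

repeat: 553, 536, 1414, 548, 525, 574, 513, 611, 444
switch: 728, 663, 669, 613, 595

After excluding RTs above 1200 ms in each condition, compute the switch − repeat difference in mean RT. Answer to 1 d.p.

repeat: exclude 1414
M(repeat) = 4304/8 = 538.000
M(switch) = 3268/5 = 653.600
Difference = 653.600 − 538.000 = 115.600 ms

115.6 ms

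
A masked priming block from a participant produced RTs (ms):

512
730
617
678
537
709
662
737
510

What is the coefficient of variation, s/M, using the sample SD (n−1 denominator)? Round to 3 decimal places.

0.146

n = 9, Σ = 5692, M = 632.4444
Σ(x−M)² = 68106.222; s = √(68106.222/8) = 92.2674
CV = 92.2674 / 632.4444 = 0.14589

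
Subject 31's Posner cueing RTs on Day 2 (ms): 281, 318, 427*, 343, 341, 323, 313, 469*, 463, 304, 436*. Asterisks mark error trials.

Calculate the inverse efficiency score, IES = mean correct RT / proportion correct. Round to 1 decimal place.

461.7 ms

Correct trials (n=8): 281, 318, 343, 341, 323, 313, 463, 304
Mean correct RT = 2686/8 = 335.7500 ms
Proportion correct = 8/11
IES = 335.7500 / (8/11) = 461.656 ms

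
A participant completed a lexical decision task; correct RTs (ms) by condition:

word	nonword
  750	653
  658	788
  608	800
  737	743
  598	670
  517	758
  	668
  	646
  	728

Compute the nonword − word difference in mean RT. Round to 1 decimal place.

M(word) = 3868/6 = 644.667
M(nonword) = 6454/9 = 717.111
Difference = 717.111 − 644.667 = 72.444 ms

72.4 ms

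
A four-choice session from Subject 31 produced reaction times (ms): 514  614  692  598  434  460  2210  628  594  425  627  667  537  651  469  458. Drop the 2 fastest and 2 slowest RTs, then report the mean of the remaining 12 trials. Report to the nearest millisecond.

568 ms

Sorted: 425, 434, 458, 460, 469, 514, 537, 594, 598, 614, 627, 628, 651, 667, 692, 2210
Drop lowest 2 (425, 434) and highest 2 (692, 2210)
Remaining (n=12): Σ = 6817, mean = 6817/12 = 568.083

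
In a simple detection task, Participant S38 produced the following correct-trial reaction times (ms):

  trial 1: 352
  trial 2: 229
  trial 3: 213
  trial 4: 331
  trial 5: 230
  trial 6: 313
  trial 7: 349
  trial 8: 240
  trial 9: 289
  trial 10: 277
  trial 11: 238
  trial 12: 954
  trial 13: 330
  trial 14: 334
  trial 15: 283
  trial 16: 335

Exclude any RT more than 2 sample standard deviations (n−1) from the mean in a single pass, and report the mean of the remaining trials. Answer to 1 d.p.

289.5 ms

n = 16, ΣRT = 5297, M = 331.062
Σ(x−M)² = 447686.94; s = √(447686.94/15) = 172.759
Cutoffs: 331.062 ± 2·172.759 → [-14.5, 676.6]
Outside: 954 → excluded.
Retained (n=15): Σ = 4343, mean = 4343/15 = 289.533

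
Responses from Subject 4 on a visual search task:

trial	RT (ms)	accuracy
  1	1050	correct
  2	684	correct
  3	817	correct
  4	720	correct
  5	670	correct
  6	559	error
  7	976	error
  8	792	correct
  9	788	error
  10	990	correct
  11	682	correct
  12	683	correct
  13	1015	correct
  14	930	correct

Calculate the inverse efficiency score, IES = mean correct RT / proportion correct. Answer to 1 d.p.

1045.1 ms

Correct trials (n=11): 1050, 684, 817, 720, 670, 792, 990, 682, 683, 1015, 930
Mean correct RT = 9033/11 = 821.1818 ms
Proportion correct = 11/14
IES = 821.1818 / (11/14) = 1045.140 ms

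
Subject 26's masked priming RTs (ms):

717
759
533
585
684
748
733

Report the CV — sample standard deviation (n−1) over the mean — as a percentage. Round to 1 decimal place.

12.8%

n = 7, Σ = 4759, M = 679.8571
Σ(x−M)² = 45692.857; s = √(45692.857/6) = 87.2667
CV = 87.2667 / 679.8571 = 0.12836 = 12.836%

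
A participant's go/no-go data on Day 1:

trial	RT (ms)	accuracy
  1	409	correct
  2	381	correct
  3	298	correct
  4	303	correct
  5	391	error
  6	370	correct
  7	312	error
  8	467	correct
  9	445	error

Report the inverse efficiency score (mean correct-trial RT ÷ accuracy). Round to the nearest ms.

Correct trials (n=6): 409, 381, 298, 303, 370, 467
Mean correct RT = 2228/6 = 371.3333 ms
Proportion correct = 6/9
IES = 371.3333 / (6/9) = 557.000 ms

557 ms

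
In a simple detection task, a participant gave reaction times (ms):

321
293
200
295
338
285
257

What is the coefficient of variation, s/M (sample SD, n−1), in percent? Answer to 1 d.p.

15.9%

n = 7, Σ = 1989, M = 284.1429
Σ(x−M)² = 12272.857; s = √(12272.857/6) = 45.2269
CV = 45.2269 / 284.1429 = 0.15917 = 15.917%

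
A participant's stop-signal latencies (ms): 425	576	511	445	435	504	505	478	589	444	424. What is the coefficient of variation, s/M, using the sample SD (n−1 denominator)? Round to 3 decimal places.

n = 11, Σ = 5336, M = 485.0909
Σ(x−M)² = 33684.909; s = √(33684.909/10) = 58.0387
CV = 58.0387 / 485.0909 = 0.11965

0.120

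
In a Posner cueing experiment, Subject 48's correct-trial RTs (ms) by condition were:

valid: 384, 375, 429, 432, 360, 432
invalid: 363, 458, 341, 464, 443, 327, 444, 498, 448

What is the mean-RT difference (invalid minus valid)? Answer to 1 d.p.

M(valid) = 2412/6 = 402.000
M(invalid) = 3786/9 = 420.667
Difference = 420.667 − 402.000 = 18.667 ms

18.7 ms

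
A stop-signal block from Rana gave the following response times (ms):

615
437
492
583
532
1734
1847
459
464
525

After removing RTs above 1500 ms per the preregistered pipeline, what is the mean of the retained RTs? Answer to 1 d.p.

Excluded: 1734, 1847
Retained (n=8): Σ = 4107
Mean = 4107/8 = 513.3750

513.4 ms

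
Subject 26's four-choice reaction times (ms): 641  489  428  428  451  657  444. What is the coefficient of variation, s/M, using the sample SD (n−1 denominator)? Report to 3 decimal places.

0.198

n = 7, Σ = 3538, M = 505.4286
Σ(x−M)² = 60349.714; s = √(60349.714/6) = 100.2910
CV = 100.2910 / 505.4286 = 0.19843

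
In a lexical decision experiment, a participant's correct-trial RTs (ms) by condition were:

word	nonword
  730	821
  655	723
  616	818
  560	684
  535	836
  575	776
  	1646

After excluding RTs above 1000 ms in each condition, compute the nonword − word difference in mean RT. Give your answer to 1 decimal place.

164.5 ms

nonword: exclude 1646
M(word) = 3671/6 = 611.833
M(nonword) = 4658/6 = 776.333
Difference = 776.333 − 611.833 = 164.500 ms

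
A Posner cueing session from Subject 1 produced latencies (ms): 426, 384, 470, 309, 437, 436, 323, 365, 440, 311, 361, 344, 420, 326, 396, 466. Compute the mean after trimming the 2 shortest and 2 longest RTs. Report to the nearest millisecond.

Sorted: 309, 311, 323, 326, 344, 361, 365, 384, 396, 420, 426, 436, 437, 440, 466, 470
Drop lowest 2 (309, 311) and highest 2 (466, 470)
Remaining (n=12): Σ = 4658, mean = 4658/12 = 388.167

388 ms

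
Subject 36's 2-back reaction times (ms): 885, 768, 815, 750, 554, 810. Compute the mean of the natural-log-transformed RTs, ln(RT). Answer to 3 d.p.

ln(RT): 6.7856, 6.6438, 6.7032, 6.6201, 6.3172, 6.6970
Σ ln(RT) = 39.7668
Mean = 39.7668/6 = 6.62781

6.628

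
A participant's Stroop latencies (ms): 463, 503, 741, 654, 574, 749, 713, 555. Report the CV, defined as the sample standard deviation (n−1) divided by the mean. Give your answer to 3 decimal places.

0.179

n = 8, Σ = 4952, M = 619.0000
Σ(x−M)² = 85758.000; s = √(85758.000/7) = 110.6849
CV = 110.6849 / 619.0000 = 0.17881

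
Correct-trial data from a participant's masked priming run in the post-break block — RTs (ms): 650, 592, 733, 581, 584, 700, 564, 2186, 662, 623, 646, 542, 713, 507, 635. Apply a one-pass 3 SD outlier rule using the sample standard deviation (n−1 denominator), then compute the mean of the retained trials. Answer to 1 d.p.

n = 15, ΣRT = 10918, M = 727.867
Σ(x−M)² = 2334809.73; s = √(2334809.73/14) = 408.377
Cutoffs: 727.867 ± 3·408.377 → [-497.3, 1953.0]
Outside: 2186 → excluded.
Retained (n=14): Σ = 8732, mean = 8732/14 = 623.714

623.7 ms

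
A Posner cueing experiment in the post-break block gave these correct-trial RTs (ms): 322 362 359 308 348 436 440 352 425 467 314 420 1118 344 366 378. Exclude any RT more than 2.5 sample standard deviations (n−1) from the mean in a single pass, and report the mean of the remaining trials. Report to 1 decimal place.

376.1 ms

n = 16, ΣRT = 6759, M = 422.438
Σ(x−M)² = 550731.94; s = √(550731.94/15) = 191.613
Cutoffs: 422.438 ± 2.5·191.613 → [-56.6, 901.5]
Outside: 1118 → excluded.
Retained (n=15): Σ = 5641, mean = 5641/15 = 376.067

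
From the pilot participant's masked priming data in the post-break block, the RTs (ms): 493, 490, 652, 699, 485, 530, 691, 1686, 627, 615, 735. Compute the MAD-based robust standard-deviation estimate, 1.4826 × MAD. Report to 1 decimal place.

143.8 ms

Sorted: 485, 490, 493, 530, 615, 627, 652, 691, 699, 735, 1686 → median = 627
|x − 627| sorted: 0, 12, 25, 64, 72, 97, 108, 134, 137, 142, 1059 → MAD = 97
Robust SD ≈ 1.4826 × 97 = 143.812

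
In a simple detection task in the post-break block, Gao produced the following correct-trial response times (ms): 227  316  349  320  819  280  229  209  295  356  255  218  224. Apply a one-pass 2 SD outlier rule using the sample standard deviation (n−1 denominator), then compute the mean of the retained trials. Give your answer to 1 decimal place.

273.2 ms

n = 13, ΣRT = 4097, M = 315.154
Σ(x−M)² = 306169.69; s = √(306169.69/12) = 159.731
Cutoffs: 315.154 ± 2·159.731 → [-4.3, 634.6]
Outside: 819 → excluded.
Retained (n=12): Σ = 3278, mean = 3278/12 = 273.167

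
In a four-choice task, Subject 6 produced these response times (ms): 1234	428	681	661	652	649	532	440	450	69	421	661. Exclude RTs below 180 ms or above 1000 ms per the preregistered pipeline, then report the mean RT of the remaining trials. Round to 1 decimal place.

Excluded: 69, 1234
Retained (n=10): Σ = 5575
Mean = 5575/10 = 557.5000

557.5 ms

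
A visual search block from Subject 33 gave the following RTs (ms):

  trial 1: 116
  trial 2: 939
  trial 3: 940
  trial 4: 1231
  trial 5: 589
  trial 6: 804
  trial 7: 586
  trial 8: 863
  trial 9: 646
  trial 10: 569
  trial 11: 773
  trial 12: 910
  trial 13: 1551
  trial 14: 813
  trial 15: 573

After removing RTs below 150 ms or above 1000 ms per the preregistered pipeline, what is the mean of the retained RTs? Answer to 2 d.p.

Excluded: 116, 1231, 1551
Retained (n=12): Σ = 9005
Mean = 9005/12 = 750.4167

750.42 ms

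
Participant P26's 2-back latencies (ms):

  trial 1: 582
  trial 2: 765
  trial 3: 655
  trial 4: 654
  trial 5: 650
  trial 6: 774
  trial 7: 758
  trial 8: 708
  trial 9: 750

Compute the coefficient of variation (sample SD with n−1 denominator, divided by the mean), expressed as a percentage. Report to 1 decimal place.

n = 9, Σ = 6296, M = 699.5556
Σ(x−M)² = 36192.222; s = √(36192.222/8) = 67.2609
CV = 67.2609 / 699.5556 = 0.09615 = 9.615%

9.6%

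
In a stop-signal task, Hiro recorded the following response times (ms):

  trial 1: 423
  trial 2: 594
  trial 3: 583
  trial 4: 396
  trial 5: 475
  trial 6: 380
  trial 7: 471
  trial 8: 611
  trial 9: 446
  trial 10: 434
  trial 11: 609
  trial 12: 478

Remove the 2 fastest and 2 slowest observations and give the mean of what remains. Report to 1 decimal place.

Sorted: 380, 396, 423, 434, 446, 471, 475, 478, 583, 594, 609, 611
Drop lowest 2 (380, 396) and highest 2 (609, 611)
Remaining (n=8): Σ = 3904, mean = 3904/8 = 488.000

488.0 ms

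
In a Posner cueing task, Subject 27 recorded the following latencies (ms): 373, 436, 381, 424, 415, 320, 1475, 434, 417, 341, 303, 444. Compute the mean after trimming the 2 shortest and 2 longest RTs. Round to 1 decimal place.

402.6 ms

Sorted: 303, 320, 341, 373, 381, 415, 417, 424, 434, 436, 444, 1475
Drop lowest 2 (303, 320) and highest 2 (444, 1475)
Remaining (n=8): Σ = 3221, mean = 3221/8 = 402.625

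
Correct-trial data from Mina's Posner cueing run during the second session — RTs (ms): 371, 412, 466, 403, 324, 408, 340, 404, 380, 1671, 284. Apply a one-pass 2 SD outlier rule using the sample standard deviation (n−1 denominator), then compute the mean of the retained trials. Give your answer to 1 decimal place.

379.2 ms

n = 11, ΣRT = 5463, M = 496.636
Σ(x−M)² = 1541378.55; s = √(1541378.55/10) = 392.604
Cutoffs: 496.636 ± 2·392.604 → [-288.6, 1281.8]
Outside: 1671 → excluded.
Retained (n=10): Σ = 3792, mean = 3792/10 = 379.200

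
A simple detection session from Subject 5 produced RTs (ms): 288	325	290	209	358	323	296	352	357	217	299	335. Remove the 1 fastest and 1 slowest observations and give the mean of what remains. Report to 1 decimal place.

Sorted: 209, 217, 288, 290, 296, 299, 323, 325, 335, 352, 357, 358
Drop lowest 1 (209) and highest 1 (358)
Remaining (n=10): Σ = 3082, mean = 3082/10 = 308.200

308.2 ms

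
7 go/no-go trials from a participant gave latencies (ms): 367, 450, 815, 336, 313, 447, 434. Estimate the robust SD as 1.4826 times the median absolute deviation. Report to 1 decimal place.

99.3 ms

Sorted: 313, 336, 367, 434, 447, 450, 815 → median = 434
|x − 434| sorted: 0, 13, 16, 67, 98, 121, 381 → MAD = 67
Robust SD ≈ 1.4826 × 67 = 99.334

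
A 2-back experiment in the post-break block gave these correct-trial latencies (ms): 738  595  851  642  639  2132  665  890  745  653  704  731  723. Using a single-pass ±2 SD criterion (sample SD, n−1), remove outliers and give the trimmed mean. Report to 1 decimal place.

n = 13, ΣRT = 10708, M = 823.692
Σ(x−M)² = 1937146.77; s = √(1937146.77/12) = 401.782
Cutoffs: 823.692 ± 2·401.782 → [20.1, 1627.3]
Outside: 2132 → excluded.
Retained (n=12): Σ = 8576, mean = 8576/12 = 714.667

714.7 ms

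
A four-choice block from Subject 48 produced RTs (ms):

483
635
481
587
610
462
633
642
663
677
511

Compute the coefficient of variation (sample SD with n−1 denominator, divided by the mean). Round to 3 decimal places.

0.139

n = 11, Σ = 6384, M = 580.3636
Σ(x−M)² = 64818.545; s = √(64818.545/10) = 80.5100
CV = 80.5100 / 580.3636 = 0.13872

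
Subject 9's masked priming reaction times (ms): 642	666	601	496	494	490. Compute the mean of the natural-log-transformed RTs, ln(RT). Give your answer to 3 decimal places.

6.328

ln(RT): 6.4646, 6.5013, 6.3986, 6.2066, 6.2025, 6.1944
Σ ln(RT) = 37.9680
Mean = 37.9680/6 = 6.32800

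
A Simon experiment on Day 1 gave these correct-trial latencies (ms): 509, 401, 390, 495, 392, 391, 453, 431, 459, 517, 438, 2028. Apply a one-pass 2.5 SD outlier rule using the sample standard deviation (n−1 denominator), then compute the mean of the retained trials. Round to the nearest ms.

443 ms

n = 12, ΣRT = 6904, M = 575.333
Σ(x−M)² = 2325018.67; s = √(2325018.67/11) = 459.745
Cutoffs: 575.333 ± 2.5·459.745 → [-574.0, 1724.7]
Outside: 2028 → excluded.
Retained (n=11): Σ = 4876, mean = 4876/11 = 443.273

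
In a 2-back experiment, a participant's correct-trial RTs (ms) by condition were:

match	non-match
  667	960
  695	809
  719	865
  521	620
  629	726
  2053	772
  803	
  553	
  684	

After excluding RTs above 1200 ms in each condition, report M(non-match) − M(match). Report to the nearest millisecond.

match: exclude 2053
M(match) = 5271/8 = 658.875
M(non-match) = 4752/6 = 792.000
Difference = 792.000 − 658.875 = 133.125 ms

133 ms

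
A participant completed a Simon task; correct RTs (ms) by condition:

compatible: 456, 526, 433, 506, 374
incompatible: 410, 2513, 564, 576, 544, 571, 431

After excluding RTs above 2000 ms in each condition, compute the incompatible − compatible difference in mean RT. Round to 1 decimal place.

incompatible: exclude 2513
M(compatible) = 2295/5 = 459.000
M(incompatible) = 3096/6 = 516.000
Difference = 516.000 − 459.000 = 57.000 ms

57.0 ms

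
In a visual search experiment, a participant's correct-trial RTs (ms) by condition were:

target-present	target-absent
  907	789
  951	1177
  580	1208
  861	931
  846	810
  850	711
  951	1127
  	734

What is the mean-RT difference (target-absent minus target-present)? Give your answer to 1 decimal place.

M(target-present) = 5946/7 = 849.429
M(target-absent) = 7487/8 = 935.875
Difference = 935.875 − 849.429 = 86.446 ms

86.4 ms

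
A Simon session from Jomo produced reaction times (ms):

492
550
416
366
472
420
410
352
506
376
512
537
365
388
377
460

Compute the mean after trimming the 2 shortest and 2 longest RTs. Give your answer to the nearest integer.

Sorted: 352, 365, 366, 376, 377, 388, 410, 416, 420, 460, 472, 492, 506, 512, 537, 550
Drop lowest 2 (352, 365) and highest 2 (537, 550)
Remaining (n=12): Σ = 5195, mean = 5195/12 = 432.917

433 ms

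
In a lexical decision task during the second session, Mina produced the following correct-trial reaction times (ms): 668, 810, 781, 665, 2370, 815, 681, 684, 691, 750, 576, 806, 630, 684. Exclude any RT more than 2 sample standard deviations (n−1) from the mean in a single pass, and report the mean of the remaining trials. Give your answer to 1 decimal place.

710.8 ms

n = 14, ΣRT = 11611, M = 829.357
Σ(x−M)² = 2623735.21; s = √(2623735.21/13) = 449.250
Cutoffs: 829.357 ± 2·449.250 → [-69.1, 1727.9]
Outside: 2370 → excluded.
Retained (n=13): Σ = 9241, mean = 9241/13 = 710.846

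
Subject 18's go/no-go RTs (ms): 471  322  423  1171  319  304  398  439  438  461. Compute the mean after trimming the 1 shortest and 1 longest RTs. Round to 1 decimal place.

Sorted: 304, 319, 322, 398, 423, 438, 439, 461, 471, 1171
Drop lowest 1 (304) and highest 1 (1171)
Remaining (n=8): Σ = 3271, mean = 3271/8 = 408.875

408.9 ms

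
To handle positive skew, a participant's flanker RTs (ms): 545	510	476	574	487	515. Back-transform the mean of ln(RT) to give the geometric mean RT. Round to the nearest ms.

517 ms

ln(RT): 6.3008, 6.2344, 6.1654, 6.3526, 6.1883, 6.2442
Mean ln(RT) = 37.4857/6 = 6.24761
Geometric mean = exp(6.24761) = 516.78 ms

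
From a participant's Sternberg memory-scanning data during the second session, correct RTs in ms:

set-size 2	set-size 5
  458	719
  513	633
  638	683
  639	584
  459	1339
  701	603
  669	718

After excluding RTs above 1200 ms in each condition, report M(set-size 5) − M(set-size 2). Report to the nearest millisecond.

74 ms

set-size 5: exclude 1339
M(set-size 2) = 4077/7 = 582.429
M(set-size 5) = 3940/6 = 656.667
Difference = 656.667 − 582.429 = 74.238 ms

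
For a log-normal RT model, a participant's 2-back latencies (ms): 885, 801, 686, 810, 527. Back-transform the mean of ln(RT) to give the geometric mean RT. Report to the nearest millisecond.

730 ms

ln(RT): 6.7856, 6.6859, 6.5309, 6.6970, 6.2672
Mean ln(RT) = 32.9666/5 = 6.59331
Geometric mean = exp(6.59331) = 730.20 ms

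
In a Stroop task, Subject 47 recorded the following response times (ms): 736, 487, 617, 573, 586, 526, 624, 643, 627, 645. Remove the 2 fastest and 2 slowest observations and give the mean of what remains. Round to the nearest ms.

612 ms

Sorted: 487, 526, 573, 586, 617, 624, 627, 643, 645, 736
Drop lowest 2 (487, 526) and highest 2 (645, 736)
Remaining (n=6): Σ = 3670, mean = 3670/6 = 611.667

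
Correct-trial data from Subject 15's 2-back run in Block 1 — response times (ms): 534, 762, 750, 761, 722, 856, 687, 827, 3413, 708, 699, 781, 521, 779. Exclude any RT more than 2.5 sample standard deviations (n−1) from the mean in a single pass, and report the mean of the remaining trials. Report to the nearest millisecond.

722 ms

n = 14, ΣRT = 12800, M = 914.286
Σ(x−M)² = 6841158.86; s = √(6841158.86/13) = 725.426
Cutoffs: 914.286 ± 2.5·725.426 → [-899.3, 2727.9]
Outside: 3413 → excluded.
Retained (n=13): Σ = 9387, mean = 9387/13 = 722.077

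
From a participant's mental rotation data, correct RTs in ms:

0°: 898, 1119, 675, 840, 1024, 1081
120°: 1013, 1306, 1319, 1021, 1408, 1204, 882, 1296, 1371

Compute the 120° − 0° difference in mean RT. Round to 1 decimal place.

M(0°) = 5637/6 = 939.500
M(120°) = 10820/9 = 1202.222
Difference = 1202.222 − 939.500 = 262.722 ms

262.7 ms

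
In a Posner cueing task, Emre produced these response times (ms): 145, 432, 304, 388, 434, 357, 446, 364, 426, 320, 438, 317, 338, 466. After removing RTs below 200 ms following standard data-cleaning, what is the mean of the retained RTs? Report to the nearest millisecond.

387 ms

Excluded: 145
Retained (n=13): Σ = 5030
Mean = 5030/13 = 386.9231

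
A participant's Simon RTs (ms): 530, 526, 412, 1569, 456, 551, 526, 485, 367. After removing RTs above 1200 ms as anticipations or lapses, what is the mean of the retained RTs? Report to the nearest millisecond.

482 ms

Excluded: 1569
Retained (n=8): Σ = 3853
Mean = 3853/8 = 481.6250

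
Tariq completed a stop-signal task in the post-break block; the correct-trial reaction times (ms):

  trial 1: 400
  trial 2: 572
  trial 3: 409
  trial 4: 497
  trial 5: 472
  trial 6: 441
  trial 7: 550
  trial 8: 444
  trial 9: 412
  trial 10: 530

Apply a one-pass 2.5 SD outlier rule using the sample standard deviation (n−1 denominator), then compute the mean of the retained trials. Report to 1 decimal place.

472.7 ms

n = 10, ΣRT = 4727, M = 472.700
Σ(x−M)² = 34566.10; s = √(34566.10/9) = 61.973
Cutoffs: 472.700 ± 2.5·61.973 → [317.8, 627.6]
No RTs fall outside the cutoffs; all 10 retained. Mean = 4727/10 = 472.700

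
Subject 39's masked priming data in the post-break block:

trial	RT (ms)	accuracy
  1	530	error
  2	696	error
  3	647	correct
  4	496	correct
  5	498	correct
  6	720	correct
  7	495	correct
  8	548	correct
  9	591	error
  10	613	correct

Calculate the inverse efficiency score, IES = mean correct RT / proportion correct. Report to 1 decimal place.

Correct trials (n=7): 647, 496, 498, 720, 495, 548, 613
Mean correct RT = 4017/7 = 573.8571 ms
Proportion correct = 7/10
IES = 573.8571 / (7/10) = 819.796 ms

819.8 ms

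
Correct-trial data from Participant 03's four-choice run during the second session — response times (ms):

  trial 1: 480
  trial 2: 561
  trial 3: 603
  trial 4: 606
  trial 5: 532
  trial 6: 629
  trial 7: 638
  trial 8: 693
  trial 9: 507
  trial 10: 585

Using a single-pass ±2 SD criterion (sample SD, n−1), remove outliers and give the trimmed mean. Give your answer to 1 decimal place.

n = 10, ΣRT = 5834, M = 583.400
Σ(x−M)² = 37642.40; s = √(37642.40/9) = 64.672
Cutoffs: 583.400 ± 2·64.672 → [454.1, 712.7]
No RTs fall outside the cutoffs; all 10 retained. Mean = 5834/10 = 583.400

583.4 ms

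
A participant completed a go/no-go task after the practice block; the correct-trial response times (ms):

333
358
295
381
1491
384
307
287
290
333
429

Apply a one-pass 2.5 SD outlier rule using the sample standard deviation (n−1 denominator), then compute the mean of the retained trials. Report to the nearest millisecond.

340 ms

n = 11, ΣRT = 4888, M = 444.364
Σ(x−M)² = 1225374.55; s = √(1225374.55/10) = 350.054
Cutoffs: 444.364 ± 2.5·350.054 → [-430.8, 1319.5]
Outside: 1491 → excluded.
Retained (n=10): Σ = 3397, mean = 3397/10 = 339.700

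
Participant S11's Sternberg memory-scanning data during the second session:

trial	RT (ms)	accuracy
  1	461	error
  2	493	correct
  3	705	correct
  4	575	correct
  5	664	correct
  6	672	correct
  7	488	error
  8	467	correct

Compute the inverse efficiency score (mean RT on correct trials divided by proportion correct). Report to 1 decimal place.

Correct trials (n=6): 493, 705, 575, 664, 672, 467
Mean correct RT = 3576/6 = 596.0000 ms
Proportion correct = 6/8
IES = 596.0000 / (6/8) = 794.667 ms

794.7 ms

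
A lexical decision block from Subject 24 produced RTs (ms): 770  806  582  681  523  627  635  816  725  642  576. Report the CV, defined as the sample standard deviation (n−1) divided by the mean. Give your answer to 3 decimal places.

n = 11, Σ = 7383, M = 671.1818
Σ(x−M)² = 94989.636; s = √(94989.636/10) = 97.4626
CV = 97.4626 / 671.1818 = 0.14521

0.145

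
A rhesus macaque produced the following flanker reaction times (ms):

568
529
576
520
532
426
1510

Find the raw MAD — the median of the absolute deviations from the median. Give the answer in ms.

Sorted: 426, 520, 529, 532, 568, 576, 1510 → median = 532
|x − 532|: 36, 3, 44, 12, 0, 106, 978
Sorted deviations: 0, 3, 12, 36, 44, 106, 978 → MAD = 36

36 ms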